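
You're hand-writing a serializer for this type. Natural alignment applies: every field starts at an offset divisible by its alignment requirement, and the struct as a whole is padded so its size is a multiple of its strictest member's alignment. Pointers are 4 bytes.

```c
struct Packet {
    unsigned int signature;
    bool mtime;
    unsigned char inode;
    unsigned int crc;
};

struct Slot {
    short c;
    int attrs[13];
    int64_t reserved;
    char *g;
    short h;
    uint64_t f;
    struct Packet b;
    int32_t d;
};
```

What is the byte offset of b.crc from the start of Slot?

Packet: 0..4  signature  (4B, 4-aligned); 4..5  mtime  (1B, 1-aligned); 5..6  inode  (1B, 1-aligned); 6..8  -- padding (2B); 8..12  crc  (4B, 4-aligned); sizeof = 12, alignof = 4
0..2  c  (2B, 2-aligned)
2..4  -- padding (2B)
4..56  attrs  (52B, 4-aligned)
56..64  reserved  (8B, 8-aligned)
64..68  g  (4B, 4-aligned)
68..70  h  (2B, 2-aligned)
70..72  -- padding (2B)
72..80  f  (8B, 8-aligned)
80..92  b  (12B, 4-aligned)
within Packet: crc at 8
80 + 8 = 88

88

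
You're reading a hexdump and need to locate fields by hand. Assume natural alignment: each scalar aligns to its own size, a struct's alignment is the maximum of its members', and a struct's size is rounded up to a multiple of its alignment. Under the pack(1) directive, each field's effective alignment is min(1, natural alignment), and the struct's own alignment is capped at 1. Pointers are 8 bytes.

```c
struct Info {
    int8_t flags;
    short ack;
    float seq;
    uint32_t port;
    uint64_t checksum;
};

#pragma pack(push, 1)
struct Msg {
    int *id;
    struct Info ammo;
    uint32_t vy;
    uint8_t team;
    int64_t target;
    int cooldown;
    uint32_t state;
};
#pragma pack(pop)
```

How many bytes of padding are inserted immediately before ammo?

0

Info: 0..1  flags  (1B, 1-aligned); 1..2  -- padding (1B); 2..4  ack  (2B, 2-aligned); 4..8  seq  (4B, 4-aligned); 8..12  port  (4B, 4-aligned); 12..16  -- padding (4B); 16..24  checksum  (8B, 8-aligned); sizeof = 24, alignof = 8
0..8  id  (8B, 1-aligned)
8..32  ammo  (24B, 1-aligned)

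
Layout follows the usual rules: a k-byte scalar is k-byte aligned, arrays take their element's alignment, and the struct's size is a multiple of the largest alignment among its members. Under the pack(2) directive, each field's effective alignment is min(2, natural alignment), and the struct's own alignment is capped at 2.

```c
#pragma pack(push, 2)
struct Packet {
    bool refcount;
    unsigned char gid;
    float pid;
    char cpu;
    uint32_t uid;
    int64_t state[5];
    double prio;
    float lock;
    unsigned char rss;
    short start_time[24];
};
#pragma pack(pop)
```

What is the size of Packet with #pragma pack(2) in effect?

114

0..1  refcount  (1B, 1-aligned)
1..2  gid  (1B, 1-aligned)
2..6  pid  (4B, 2-aligned)
6..7  cpu  (1B, 1-aligned)
7..8  -- padding (1B)
8..12  uid  (4B, 2-aligned)
12..52  state  (40B, 2-aligned)
52..60  prio  (8B, 2-aligned)
60..64  lock  (4B, 2-aligned)
64..65  rss  (1B, 1-aligned)
65..66  -- padding (1B)
66..114  start_time  (48B, 2-aligned)
sizeof = 114, alignof = 2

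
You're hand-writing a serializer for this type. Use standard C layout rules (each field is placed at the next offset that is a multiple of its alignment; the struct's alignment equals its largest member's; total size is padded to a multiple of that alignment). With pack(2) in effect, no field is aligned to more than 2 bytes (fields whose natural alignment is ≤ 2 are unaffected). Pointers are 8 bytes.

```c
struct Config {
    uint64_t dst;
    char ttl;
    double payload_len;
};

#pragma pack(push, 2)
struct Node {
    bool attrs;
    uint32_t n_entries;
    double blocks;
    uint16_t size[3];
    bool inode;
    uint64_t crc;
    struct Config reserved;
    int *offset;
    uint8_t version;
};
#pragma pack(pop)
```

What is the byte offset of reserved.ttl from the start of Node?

Config: 0..8  dst  (8B, 8-aligned); 8..9  ttl  (1B, 1-aligned); 9..16  -- padding (7B); 16..24  payload_len  (8B, 8-aligned); sizeof = 24, alignof = 8
0..1  attrs  (1B, 1-aligned)
1..2  -- padding (1B)
2..6  n_entries  (4B, 2-aligned)
6..14  blocks  (8B, 2-aligned)
14..20  size  (6B, 2-aligned)
20..21  inode  (1B, 1-aligned)
21..22  -- padding (1B)
22..30  crc  (8B, 2-aligned)
30..54  reserved  (24B, 2-aligned)
within Config: ttl at 8
30 + 8 = 38

38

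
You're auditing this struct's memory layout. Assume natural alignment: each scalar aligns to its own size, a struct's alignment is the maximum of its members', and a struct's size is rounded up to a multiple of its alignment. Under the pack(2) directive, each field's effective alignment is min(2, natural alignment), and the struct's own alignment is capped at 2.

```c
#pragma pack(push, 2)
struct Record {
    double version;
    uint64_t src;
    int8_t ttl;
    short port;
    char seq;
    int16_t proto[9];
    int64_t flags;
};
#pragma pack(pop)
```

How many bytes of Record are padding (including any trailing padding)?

@0: version [8B, align 2] → 8
@8: src [8B, align 2] → 16
@16: ttl [1B, align 1] → 17
+1 pad (align 2)
@18: port [2B, align 2] → 20
@20: seq [1B, align 1] → 21
+1 pad (align 2)
@22: proto [18B, align 2] → 40
@40: flags [8B, align 2] → 48
size 48, align 2
data bytes 46, size 48 → padding 2

2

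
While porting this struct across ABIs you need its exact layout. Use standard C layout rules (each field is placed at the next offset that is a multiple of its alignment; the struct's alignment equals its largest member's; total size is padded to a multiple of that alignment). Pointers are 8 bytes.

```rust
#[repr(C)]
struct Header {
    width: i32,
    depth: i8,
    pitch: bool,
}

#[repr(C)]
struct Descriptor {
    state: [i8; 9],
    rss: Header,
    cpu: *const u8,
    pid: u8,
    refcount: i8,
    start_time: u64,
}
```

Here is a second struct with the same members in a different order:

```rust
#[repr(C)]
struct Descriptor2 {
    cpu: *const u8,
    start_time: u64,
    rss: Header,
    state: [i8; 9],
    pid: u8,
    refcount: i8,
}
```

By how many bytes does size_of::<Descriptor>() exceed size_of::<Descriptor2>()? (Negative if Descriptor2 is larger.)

Header: @0: width [4B, align 4] → 4; @4: depth [1B, align 1] → 5; @5: pitch [1B, align 1] → 6; +2 tail pad (align 4); size 8, align 4
@0: state [9B, align 1] → 9
+3 pad (align 4)
@12: rss [8B, align 4] → 20
+4 pad (align 8)
@24: cpu [8B, align 8] → 32
@32: pid [1B, align 1] → 33
@33: refcount [1B, align 1] → 34
+6 pad (align 8)
@40: start_time [8B, align 8] → 48
size 48, align 8
— Descriptor2 —
@0: cpu [8B, align 8] → 8
@8: start_time [8B, align 8] → 16
@16: rss [8B, align 4] → 24
@24: state [9B, align 1] → 33
@33: pid [1B, align 1] → 34
@34: refcount [1B, align 1] → 35
+5 tail pad (align 8)
size 40, align 8
48 − 40 = 8

8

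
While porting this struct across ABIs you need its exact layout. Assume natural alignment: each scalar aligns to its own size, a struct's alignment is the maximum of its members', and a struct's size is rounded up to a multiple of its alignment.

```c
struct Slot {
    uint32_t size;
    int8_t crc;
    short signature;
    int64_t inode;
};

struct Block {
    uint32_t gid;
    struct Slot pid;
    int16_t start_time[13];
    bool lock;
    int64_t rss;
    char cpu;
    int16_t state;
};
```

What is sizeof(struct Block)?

72 bytes

Slot: 0..4  size  (4B, 4-aligned); 4..5  crc  (1B, 1-aligned); 5..6  -- padding (1B); 6..8  signature  (2B, 2-aligned); 8..16  inode  (8B, 8-aligned); sizeof = 16, alignof = 8
0..4  gid  (4B, 4-aligned)
4..8  -- padding (4B)
8..24  pid  (16B, 8-aligned)
24..50  start_time  (26B, 2-aligned)
50..51  lock  (1B, 1-aligned)
51..56  -- padding (5B)
56..64  rss  (8B, 8-aligned)
64..65  cpu  (1B, 1-aligned)
65..66  -- padding (1B)
66..68  state  (2B, 2-aligned)
68..72  -- tail padding (4B)
sizeof = 72, alignof = 8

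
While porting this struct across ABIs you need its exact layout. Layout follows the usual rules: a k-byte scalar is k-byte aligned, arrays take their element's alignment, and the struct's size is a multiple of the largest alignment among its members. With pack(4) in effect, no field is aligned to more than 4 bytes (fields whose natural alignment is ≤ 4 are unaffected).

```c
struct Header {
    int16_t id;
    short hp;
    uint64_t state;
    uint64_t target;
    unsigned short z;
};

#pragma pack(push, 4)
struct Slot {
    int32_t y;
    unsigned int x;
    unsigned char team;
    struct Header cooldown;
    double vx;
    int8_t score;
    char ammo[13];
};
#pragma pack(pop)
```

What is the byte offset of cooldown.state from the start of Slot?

Header: id at 0 (size 2, align 2) → ends 2; hp at 2 (size 2, align 2) → ends 4; pad 4 to align 8 for state; state at 8 (size 8, align 8) → ends 16; target at 16 (size 8, align 8) → ends 24; z at 24 (size 2, align 2) → ends 26; tail pad 6 to reach multiple of 8; total 32 bytes, alignment 8
y at 0 (size 4, align 4) → ends 4
x at 4 (size 4, align 4) → ends 8
team at 8 (size 1, align 1) → ends 9
pad 3 to align 4 for cooldown
cooldown at 12 (size 32, align 4) → ends 44
within Header: state at 8
12 + 8 = 20

20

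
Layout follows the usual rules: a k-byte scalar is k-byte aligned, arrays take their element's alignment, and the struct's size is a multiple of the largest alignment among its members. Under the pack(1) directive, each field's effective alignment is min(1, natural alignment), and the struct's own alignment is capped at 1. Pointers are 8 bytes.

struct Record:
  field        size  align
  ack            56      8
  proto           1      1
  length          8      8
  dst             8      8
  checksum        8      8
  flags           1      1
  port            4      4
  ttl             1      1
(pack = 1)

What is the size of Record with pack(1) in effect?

87

ack at 0 (size 56, align 1) → ends 56
proto at 56 (size 1, align 1) → ends 57
length at 57 (size 8, align 1) → ends 65
dst at 65 (size 8, align 1) → ends 73
checksum at 73 (size 8, align 1) → ends 81
flags at 81 (size 1, align 1) → ends 82
port at 82 (size 4, align 1) → ends 86
ttl at 86 (size 1, align 1) → ends 87
total 87 bytes, alignment 1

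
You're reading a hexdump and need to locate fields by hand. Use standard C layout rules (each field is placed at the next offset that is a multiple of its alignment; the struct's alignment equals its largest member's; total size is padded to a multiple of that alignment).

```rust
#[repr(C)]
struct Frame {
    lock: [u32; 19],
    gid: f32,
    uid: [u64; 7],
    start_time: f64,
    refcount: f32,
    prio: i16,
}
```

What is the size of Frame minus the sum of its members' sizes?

2

@0: lock [76B, align 4] → 76
@76: gid [4B, align 4] → 80
@80: uid [56B, align 8] → 136
@136: start_time [8B, align 8] → 144
@144: refcount [4B, align 4] → 148
@148: prio [2B, align 2] → 150
+2 tail pad (align 8)
size 152, align 8
data bytes 150, size 152 → padding 2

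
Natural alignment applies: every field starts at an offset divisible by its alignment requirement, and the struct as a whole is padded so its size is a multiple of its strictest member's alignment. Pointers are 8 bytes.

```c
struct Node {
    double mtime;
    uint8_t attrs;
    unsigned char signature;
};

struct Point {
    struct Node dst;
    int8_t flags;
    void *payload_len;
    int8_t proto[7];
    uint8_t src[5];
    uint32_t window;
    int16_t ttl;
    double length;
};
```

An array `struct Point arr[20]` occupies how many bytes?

1280

Node: @0: mtime [8B, align 8] → 8; @8: attrs [1B, align 1] → 9; @9: signature [1B, align 1] → 10; +6 tail pad (align 8); size 16, align 8
@0: dst [16B, align 8] → 16
@16: flags [1B, align 1] → 17
+7 pad (align 8)
@24: payload_len [8B, align 8] → 32
@32: proto [7B, align 1] → 39
@39: src [5B, align 1] → 44
@44: window [4B, align 4] → 48
@48: ttl [2B, align 2] → 50
+6 pad (align 8)
@56: length [8B, align 8] → 64
size 64, align 8
array of 20: 20 × 64 = 1280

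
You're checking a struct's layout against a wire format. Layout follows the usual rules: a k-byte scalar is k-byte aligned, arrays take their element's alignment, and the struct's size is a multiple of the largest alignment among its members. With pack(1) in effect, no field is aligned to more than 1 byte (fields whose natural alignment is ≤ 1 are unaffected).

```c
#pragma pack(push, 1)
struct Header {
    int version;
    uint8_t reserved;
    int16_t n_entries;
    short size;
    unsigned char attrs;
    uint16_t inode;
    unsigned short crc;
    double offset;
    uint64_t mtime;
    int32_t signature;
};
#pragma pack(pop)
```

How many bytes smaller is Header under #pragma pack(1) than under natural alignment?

6

natural layout:
  0..4  version  (4B, 4-aligned)
  4..5  reserved  (1B, 1-aligned)
  5..6  -- padding (1B)
  6..8  n_entries  (2B, 2-aligned)
  8..10  size  (2B, 2-aligned)
  10..11  attrs  (1B, 1-aligned)
  11..12  -- padding (1B)
  12..14  inode  (2B, 2-aligned)
  14..16  crc  (2B, 2-aligned)
  16..24  offset  (8B, 8-aligned)
  24..32  mtime  (8B, 8-aligned)
  32..36  signature  (4B, 4-aligned)
  36..40  -- tail padding (4B)
  sizeof = 40, alignof = 8
packed(1) layout:
  0..4  version  (4B, 1-aligned)
  4..5  reserved  (1B, 1-aligned)
  5..7  n_entries  (2B, 1-aligned)
  7..9  size  (2B, 1-aligned)
  9..10  attrs  (1B, 1-aligned)
  10..12  inode  (2B, 1-aligned)
  12..14  crc  (2B, 1-aligned)
  14..22  offset  (8B, 1-aligned)
  22..30  mtime  (8B, 1-aligned)
  30..34  signature  (4B, 1-aligned)
  sizeof = 34, alignof = 1
40 − 34 = 6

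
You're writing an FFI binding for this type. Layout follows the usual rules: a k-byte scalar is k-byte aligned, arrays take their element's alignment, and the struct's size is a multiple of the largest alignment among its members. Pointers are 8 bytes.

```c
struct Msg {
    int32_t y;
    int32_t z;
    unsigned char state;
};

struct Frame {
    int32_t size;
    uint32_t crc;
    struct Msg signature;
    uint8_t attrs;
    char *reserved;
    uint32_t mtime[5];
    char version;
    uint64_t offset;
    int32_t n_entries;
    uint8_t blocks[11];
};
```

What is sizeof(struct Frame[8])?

640

Msg: y at 0 (size 4, align 4) → ends 4; z at 4 (size 4, align 4) → ends 8; state at 8 (size 1, align 1) → ends 9; tail pad 3 to reach multiple of 4; total 12 bytes, alignment 4
size at 0 (size 4, align 4) → ends 4
crc at 4 (size 4, align 4) → ends 8
signature at 8 (size 12, align 4) → ends 20
attrs at 20 (size 1, align 1) → ends 21
pad 3 to align 8 for reserved
reserved at 24 (size 8, align 8) → ends 32
mtime at 32 (size 20, align 4) → ends 52
version at 52 (size 1, align 1) → ends 53
pad 3 to align 8 for offset
offset at 56 (size 8, align 8) → ends 64
n_entries at 64 (size 4, align 4) → ends 68
blocks at 68 (size 11, align 1) → ends 79
tail pad 1 to reach multiple of 8
total 80 bytes, alignment 8
array of 8: 8 × 80 = 640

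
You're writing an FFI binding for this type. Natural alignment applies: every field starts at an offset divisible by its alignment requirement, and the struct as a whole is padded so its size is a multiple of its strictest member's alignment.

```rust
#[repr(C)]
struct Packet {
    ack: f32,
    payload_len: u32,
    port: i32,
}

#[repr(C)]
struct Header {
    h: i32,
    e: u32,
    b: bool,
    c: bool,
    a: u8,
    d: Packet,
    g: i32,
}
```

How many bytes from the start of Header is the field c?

9

Packet: 0..4  ack  (4B, 4-aligned); 4..8  payload_len  (4B, 4-aligned); 8..12  port  (4B, 4-aligned); sizeof = 12, alignof = 4
0..4  h  (4B, 4-aligned)
4..8  e  (4B, 4-aligned)
8..9  b  (1B, 1-aligned)
9..10  c  (1B, 1-aligned)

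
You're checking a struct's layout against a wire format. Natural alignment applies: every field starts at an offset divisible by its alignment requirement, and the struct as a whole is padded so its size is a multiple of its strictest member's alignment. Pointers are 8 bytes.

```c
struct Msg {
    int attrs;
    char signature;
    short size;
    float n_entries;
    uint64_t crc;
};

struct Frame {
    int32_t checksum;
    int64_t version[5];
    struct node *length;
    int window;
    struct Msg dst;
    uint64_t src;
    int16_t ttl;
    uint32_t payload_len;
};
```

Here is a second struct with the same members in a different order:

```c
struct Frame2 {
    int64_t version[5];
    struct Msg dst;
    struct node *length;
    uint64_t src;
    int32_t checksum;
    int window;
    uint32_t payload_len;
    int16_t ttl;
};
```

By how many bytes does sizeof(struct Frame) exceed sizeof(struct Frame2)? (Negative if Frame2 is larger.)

Msg: @0: attrs [4B, align 4] → 4; @4: signature [1B, align 1] → 5; +1 pad (align 2); @6: size [2B, align 2] → 8; @8: n_entries [4B, align 4] → 12; +4 pad (align 8); @16: crc [8B, align 8] → 24; size 24, align 8
@0: checksum [4B, align 4] → 4
+4 pad (align 8)
@8: version [40B, align 8] → 48
@48: length [8B, align 8] → 56
@56: window [4B, align 4] → 60
+4 pad (align 8)
@64: dst [24B, align 8] → 88
@88: src [8B, align 8] → 96
@96: ttl [2B, align 2] → 98
+2 pad (align 4)
@100: payload_len [4B, align 4] → 104
size 104, align 8
— Frame2 —
@0: version [40B, align 8] → 40
@40: dst [24B, align 8] → 64
@64: length [8B, align 8] → 72
@72: src [8B, align 8] → 80
@80: checksum [4B, align 4] → 84
@84: window [4B, align 4] → 88
@88: payload_len [4B, align 4] → 92
@92: ttl [2B, align 2] → 94
+2 tail pad (align 8)
size 96, align 8
104 − 96 = 8

8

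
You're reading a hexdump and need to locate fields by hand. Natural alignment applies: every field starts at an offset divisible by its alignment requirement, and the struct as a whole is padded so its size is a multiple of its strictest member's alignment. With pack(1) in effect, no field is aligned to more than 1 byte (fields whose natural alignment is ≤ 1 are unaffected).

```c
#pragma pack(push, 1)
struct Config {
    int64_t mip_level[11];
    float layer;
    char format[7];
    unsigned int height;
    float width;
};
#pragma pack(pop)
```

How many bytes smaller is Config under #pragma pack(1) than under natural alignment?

5

natural layout:
  0..88  mip_level  (88B, 8-aligned)
  88..92  layer  (4B, 4-aligned)
  92..99  format  (7B, 1-aligned)
  99..100  -- padding (1B)
  100..104  height  (4B, 4-aligned)
  104..108  width  (4B, 4-aligned)
  108..112  -- tail padding (4B)
  sizeof = 112, alignof = 8
packed(1) layout:
  0..88  mip_level  (88B, 1-aligned)
  88..92  layer  (4B, 1-aligned)
  92..99  format  (7B, 1-aligned)
  99..103  height  (4B, 1-aligned)
  103..107  width  (4B, 1-aligned)
  sizeof = 107, alignof = 1
112 − 107 = 5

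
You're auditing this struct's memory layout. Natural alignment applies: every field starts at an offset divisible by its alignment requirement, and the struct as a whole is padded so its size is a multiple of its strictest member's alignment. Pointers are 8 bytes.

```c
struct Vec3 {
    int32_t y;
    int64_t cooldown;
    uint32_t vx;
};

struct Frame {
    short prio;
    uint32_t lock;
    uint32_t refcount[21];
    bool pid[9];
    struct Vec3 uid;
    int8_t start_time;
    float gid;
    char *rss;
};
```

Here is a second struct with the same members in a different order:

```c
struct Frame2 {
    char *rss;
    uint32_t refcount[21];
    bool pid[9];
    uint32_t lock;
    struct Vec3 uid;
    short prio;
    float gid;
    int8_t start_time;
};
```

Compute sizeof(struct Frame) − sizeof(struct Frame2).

-8

Vec3: @0: y [4B, align 4] → 4; +4 pad (align 8); @8: cooldown [8B, align 8] → 16; @16: vx [4B, align 4] → 20; +4 tail pad (align 8); size 24, align 8
@0: prio [2B, align 2] → 2
+2 pad (align 4)
@4: lock [4B, align 4] → 8
@8: refcount [84B, align 4] → 92
@92: pid [9B, align 1] → 101
+3 pad (align 8)
@104: uid [24B, align 8] → 128
@128: start_time [1B, align 1] → 129
+3 pad (align 4)
@132: gid [4B, align 4] → 136
@136: rss [8B, align 8] → 144
size 144, align 8
— Frame2 —
@0: rss [8B, align 8] → 8
@8: refcount [84B, align 4] → 92
@92: pid [9B, align 1] → 101
+3 pad (align 4)
@104: lock [4B, align 4] → 108
+4 pad (align 8)
@112: uid [24B, align 8] → 136
@136: prio [2B, align 2] → 138
+2 pad (align 4)
@140: gid [4B, align 4] → 144
@144: start_time [1B, align 1] → 145
+7 tail pad (align 8)
size 152, align 8
144 − 152 = -8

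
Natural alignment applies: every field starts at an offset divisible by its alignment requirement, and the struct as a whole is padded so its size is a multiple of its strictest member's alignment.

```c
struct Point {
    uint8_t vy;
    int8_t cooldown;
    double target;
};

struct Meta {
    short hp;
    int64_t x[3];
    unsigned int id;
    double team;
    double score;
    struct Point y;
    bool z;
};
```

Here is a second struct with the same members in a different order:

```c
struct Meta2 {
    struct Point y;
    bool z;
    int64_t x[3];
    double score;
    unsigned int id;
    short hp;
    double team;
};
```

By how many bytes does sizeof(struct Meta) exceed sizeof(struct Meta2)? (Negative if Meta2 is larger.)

8

Point: @0: vy [1B, align 1] → 1; @1: cooldown [1B, align 1] → 2; +6 pad (align 8); @8: target [8B, align 8] → 16; size 16, align 8
@0: hp [2B, align 2] → 2
+6 pad (align 8)
@8: x [24B, align 8] → 32
@32: id [4B, align 4] → 36
+4 pad (align 8)
@40: team [8B, align 8] → 48
@48: score [8B, align 8] → 56
@56: y [16B, align 8] → 72
@72: z [1B, align 1] → 73
+7 tail pad (align 8)
size 80, align 8
— Meta2 —
@0: y [16B, align 8] → 16
@16: z [1B, align 1] → 17
+7 pad (align 8)
@24: x [24B, align 8] → 48
@48: score [8B, align 8] → 56
@56: id [4B, align 4] → 60
@60: hp [2B, align 2] → 62
+2 pad (align 8)
@64: team [8B, align 8] → 72
size 72, align 8
80 − 72 = 8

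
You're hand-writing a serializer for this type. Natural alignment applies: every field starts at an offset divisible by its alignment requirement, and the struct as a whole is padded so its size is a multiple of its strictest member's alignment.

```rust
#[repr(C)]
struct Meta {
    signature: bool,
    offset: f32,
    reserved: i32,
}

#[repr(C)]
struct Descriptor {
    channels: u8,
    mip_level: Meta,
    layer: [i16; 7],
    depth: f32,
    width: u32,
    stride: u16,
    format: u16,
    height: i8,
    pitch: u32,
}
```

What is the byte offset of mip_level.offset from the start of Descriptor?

8

Meta: 0..1  signature  (1B, 1-aligned); 1..4  -- padding (3B); 4..8  offset  (4B, 4-aligned); 8..12  reserved  (4B, 4-aligned); sizeof = 12, alignof = 4
0..1  channels  (1B, 1-aligned)
1..4  -- padding (3B)
4..16  mip_level  (12B, 4-aligned)
within Meta: offset at 4
4 + 4 = 8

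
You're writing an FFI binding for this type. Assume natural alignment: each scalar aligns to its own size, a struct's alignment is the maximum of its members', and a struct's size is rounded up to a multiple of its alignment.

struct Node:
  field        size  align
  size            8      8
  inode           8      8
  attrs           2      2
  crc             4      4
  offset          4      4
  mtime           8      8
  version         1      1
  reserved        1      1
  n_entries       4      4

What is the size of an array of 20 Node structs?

960

size at 0 (size 8, align 8) → ends 8
inode at 8 (size 8, align 8) → ends 16
attrs at 16 (size 2, align 2) → ends 18
pad 2 to align 4 for crc
crc at 20 (size 4, align 4) → ends 24
offset at 24 (size 4, align 4) → ends 28
pad 4 to align 8 for mtime
mtime at 32 (size 8, align 8) → ends 40
version at 40 (size 1, align 1) → ends 41
reserved at 41 (size 1, align 1) → ends 42
pad 2 to align 4 for n_entries
n_entries at 44 (size 4, align 4) → ends 48
total 48 bytes, alignment 8
array of 20: 20 × 48 = 960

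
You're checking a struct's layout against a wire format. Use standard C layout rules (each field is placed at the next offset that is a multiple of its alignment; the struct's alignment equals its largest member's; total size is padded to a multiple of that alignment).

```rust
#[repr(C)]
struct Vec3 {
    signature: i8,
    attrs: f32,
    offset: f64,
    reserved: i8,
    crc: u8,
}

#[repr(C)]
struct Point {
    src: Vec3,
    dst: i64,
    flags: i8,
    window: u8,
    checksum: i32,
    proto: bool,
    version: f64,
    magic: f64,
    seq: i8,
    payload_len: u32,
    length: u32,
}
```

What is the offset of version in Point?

48

Vec3: signature at 0 (size 1, align 1) → ends 1; pad 3 to align 4 for attrs; attrs at 4 (size 4, align 4) → ends 8; offset at 8 (size 8, align 8) → ends 16; reserved at 16 (size 1, align 1) → ends 17; crc at 17 (size 1, align 1) → ends 18; tail pad 6 to reach multiple of 8; total 24 bytes, alignment 8
src at 0 (size 24, align 8) → ends 24
dst at 24 (size 8, align 8) → ends 32
flags at 32 (size 1, align 1) → ends 33
window at 33 (size 1, align 1) → ends 34
pad 2 to align 4 for checksum
checksum at 36 (size 4, align 4) → ends 40
proto at 40 (size 1, align 1) → ends 41
pad 7 to align 8 for version
version at 48 (size 8, align 8) → ends 56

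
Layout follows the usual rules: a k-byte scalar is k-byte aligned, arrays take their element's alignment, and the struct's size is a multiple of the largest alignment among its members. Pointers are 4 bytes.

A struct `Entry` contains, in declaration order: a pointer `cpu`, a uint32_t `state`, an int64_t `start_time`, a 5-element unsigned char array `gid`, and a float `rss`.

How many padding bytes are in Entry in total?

@0: cpu [4B, align 4] → 4
@4: state [4B, align 4] → 8
@8: start_time [8B, align 8] → 16
@16: gid [5B, align 1] → 21
+3 pad (align 4)
@24: rss [4B, align 4] → 28
+4 tail pad (align 8)
size 32, align 8
data bytes 25, size 32 → padding 7

7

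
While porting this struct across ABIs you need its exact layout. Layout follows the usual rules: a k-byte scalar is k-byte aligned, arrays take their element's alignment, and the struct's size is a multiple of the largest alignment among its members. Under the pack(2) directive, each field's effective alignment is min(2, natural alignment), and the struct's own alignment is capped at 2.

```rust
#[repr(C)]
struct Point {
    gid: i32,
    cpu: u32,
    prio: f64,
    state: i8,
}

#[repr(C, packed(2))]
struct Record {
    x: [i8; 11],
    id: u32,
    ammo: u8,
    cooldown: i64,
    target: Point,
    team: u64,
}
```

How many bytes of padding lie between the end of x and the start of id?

Point: @0: gid [4B, align 4] → 4; @4: cpu [4B, align 4] → 8; @8: prio [8B, align 8] → 16; @16: state [1B, align 1] → 17; +7 tail pad (align 8); size 24, align 8
@0: x [11B, align 1] → 11
+1 pad (align 2)
@12: id [4B, align 2] → 16

1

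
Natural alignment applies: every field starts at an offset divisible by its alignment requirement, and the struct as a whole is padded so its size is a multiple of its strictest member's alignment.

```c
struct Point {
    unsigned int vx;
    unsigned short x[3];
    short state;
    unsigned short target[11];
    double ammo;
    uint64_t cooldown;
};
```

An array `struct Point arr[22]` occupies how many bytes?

0..4  vx  (4B, 4-aligned)
4..10  x  (6B, 2-aligned)
10..12  state  (2B, 2-aligned)
12..34  target  (22B, 2-aligned)
34..40  -- padding (6B)
40..48  ammo  (8B, 8-aligned)
48..56  cooldown  (8B, 8-aligned)
sizeof = 56, alignof = 8
array of 22: 22 × 56 = 1232

1232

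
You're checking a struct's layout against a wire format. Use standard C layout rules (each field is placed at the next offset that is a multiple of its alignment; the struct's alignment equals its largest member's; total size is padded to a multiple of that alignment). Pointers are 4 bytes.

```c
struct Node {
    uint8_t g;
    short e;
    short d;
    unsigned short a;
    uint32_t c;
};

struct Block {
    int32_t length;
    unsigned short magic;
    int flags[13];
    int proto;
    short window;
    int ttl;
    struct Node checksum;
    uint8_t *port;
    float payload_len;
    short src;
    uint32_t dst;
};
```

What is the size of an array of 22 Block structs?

2200

Node: @0: g [1B, align 1] → 1; +1 pad (align 2); @2: e [2B, align 2] → 4; @4: d [2B, align 2] → 6; @6: a [2B, align 2] → 8; @8: c [4B, align 4] → 12; size 12, align 4
@0: length [4B, align 4] → 4
@4: magic [2B, align 2] → 6
+2 pad (align 4)
@8: flags [52B, align 4] → 60
@60: proto [4B, align 4] → 64
@64: window [2B, align 2] → 66
+2 pad (align 4)
@68: ttl [4B, align 4] → 72
@72: checksum [12B, align 4] → 84
@84: port [4B, align 4] → 88
@88: payload_len [4B, align 4] → 92
@92: src [2B, align 2] → 94
+2 pad (align 4)
@96: dst [4B, align 4] → 100
size 100, align 4
array of 22: 22 × 100 = 2200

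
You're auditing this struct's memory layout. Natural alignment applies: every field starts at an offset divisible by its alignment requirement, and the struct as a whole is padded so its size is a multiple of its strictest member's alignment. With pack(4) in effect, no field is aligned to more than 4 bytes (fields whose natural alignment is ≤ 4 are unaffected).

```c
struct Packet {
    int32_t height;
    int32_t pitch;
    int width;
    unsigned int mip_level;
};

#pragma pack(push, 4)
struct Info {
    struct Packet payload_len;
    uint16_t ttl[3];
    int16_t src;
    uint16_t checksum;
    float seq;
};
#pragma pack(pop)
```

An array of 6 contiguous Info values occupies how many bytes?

Packet: @0: height [4B, align 4] → 4; @4: pitch [4B, align 4] → 8; @8: width [4B, align 4] → 12; @12: mip_level [4B, align 4] → 16; size 16, align 4
@0: payload_len [16B, align 4] → 16
@16: ttl [6B, align 2] → 22
@22: src [2B, align 2] → 24
@24: checksum [2B, align 2] → 26
+2 pad (align 4)
@28: seq [4B, align 4] → 32
size 32, align 4
array of 6: 6 × 32 = 192

192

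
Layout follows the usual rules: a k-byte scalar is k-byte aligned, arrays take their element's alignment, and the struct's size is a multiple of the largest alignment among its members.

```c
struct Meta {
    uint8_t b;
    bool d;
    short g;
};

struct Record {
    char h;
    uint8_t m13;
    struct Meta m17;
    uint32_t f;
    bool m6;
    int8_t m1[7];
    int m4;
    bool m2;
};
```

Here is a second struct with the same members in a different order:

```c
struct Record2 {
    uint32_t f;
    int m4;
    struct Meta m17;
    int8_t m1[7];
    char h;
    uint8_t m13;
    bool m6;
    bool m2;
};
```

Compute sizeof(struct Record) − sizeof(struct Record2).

Meta: @0: b [1B, align 1] → 1; @1: d [1B, align 1] → 2; @2: g [2B, align 2] → 4; size 4, align 2
@0: h [1B, align 1] → 1
@1: m13 [1B, align 1] → 2
@2: m17 [4B, align 2] → 6
+2 pad (align 4)
@8: f [4B, align 4] → 12
@12: m6 [1B, align 1] → 13
@13: m1 [7B, align 1] → 20
@20: m4 [4B, align 4] → 24
@24: m2 [1B, align 1] → 25
+3 tail pad (align 4)
size 28, align 4
— Record2 —
@0: f [4B, align 4] → 4
@4: m4 [4B, align 4] → 8
@8: m17 [4B, align 2] → 12
@12: m1 [7B, align 1] → 19
@19: h [1B, align 1] → 20
@20: m13 [1B, align 1] → 21
@21: m6 [1B, align 1] → 22
@22: m2 [1B, align 1] → 23
+1 tail pad (align 4)
size 24, align 4
28 − 24 = 4

4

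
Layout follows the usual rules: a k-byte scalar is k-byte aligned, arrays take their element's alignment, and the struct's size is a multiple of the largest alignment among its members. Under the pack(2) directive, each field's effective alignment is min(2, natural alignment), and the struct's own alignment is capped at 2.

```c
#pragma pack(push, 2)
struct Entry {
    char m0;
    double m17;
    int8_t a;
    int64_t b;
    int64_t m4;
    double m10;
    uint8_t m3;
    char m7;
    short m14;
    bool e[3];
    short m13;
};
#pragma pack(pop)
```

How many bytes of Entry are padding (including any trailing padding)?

3

0..1  m0  (1B, 1-aligned)
1..2  -- padding (1B)
2..10  m17  (8B, 2-aligned)
10..11  a  (1B, 1-aligned)
11..12  -- padding (1B)
12..20  b  (8B, 2-aligned)
20..28  m4  (8B, 2-aligned)
28..36  m10  (8B, 2-aligned)
36..37  m3  (1B, 1-aligned)
37..38  m7  (1B, 1-aligned)
38..40  m14  (2B, 2-aligned)
40..43  e  (3B, 1-aligned)
43..44  -- padding (1B)
44..46  m13  (2B, 2-aligned)
sizeof = 46, alignof = 2
data bytes 43, size 46 → padding 3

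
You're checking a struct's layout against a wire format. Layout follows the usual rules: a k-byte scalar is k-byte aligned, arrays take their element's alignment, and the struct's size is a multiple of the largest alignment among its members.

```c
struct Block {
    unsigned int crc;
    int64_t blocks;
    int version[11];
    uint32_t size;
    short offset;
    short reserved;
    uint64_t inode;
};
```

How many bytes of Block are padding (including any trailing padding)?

0..4  crc  (4B, 4-aligned)
4..8  -- padding (4B)
8..16  blocks  (8B, 8-aligned)
16..60  version  (44B, 4-aligned)
60..64  size  (4B, 4-aligned)
64..66  offset  (2B, 2-aligned)
66..68  reserved  (2B, 2-aligned)
68..72  -- padding (4B)
72..80  inode  (8B, 8-aligned)
sizeof = 80, alignof = 8
data bytes 72, size 80 → padding 8

8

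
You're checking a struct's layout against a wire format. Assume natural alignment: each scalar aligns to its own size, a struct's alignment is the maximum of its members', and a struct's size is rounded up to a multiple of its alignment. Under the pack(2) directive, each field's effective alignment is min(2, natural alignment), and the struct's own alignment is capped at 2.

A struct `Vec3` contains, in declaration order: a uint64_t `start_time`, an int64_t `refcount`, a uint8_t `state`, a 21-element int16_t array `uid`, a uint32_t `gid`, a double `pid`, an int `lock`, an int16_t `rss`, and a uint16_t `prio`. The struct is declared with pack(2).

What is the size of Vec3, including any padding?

start_time at 0 (size 8, align 2) → ends 8
refcount at 8 (size 8, align 2) → ends 16
state at 16 (size 1, align 1) → ends 17
pad 1 to align 2 for uid
uid at 18 (size 42, align 2) → ends 60
gid at 60 (size 4, align 2) → ends 64
pid at 64 (size 8, align 2) → ends 72
lock at 72 (size 4, align 2) → ends 76
rss at 76 (size 2, align 2) → ends 78
prio at 78 (size 2, align 2) → ends 80
total 80 bytes, alignment 2

80 bytes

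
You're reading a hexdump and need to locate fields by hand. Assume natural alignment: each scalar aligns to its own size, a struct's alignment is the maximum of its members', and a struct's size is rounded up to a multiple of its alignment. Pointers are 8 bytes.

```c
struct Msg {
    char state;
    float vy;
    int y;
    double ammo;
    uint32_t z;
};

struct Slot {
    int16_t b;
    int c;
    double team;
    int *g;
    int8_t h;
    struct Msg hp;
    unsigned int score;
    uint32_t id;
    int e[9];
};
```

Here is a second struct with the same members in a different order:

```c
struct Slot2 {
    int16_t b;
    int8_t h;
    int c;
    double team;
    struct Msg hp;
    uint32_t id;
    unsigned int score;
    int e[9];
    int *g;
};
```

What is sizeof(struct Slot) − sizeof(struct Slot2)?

Msg: @0: state [1B, align 1] → 1; +3 pad (align 4); @4: vy [4B, align 4] → 8; @8: y [4B, align 4] → 12; +4 pad (align 8); @16: ammo [8B, align 8] → 24; @24: z [4B, align 4] → 28; +4 tail pad (align 8); size 32, align 8
@0: b [2B, align 2] → 2
+2 pad (align 4)
@4: c [4B, align 4] → 8
@8: team [8B, align 8] → 16
@16: g [8B, align 8] → 24
@24: h [1B, align 1] → 25
+7 pad (align 8)
@32: hp [32B, align 8] → 64
@64: score [4B, align 4] → 68
@68: id [4B, align 4] → 72
@72: e [36B, align 4] → 108
+4 tail pad (align 8)
size 112, align 8
— Slot2 —
@0: b [2B, align 2] → 2
@2: h [1B, align 1] → 3
+1 pad (align 4)
@4: c [4B, align 4] → 8
@8: team [8B, align 8] → 16
@16: hp [32B, align 8] → 48
@48: id [4B, align 4] → 52
@52: score [4B, align 4] → 56
@56: e [36B, align 4] → 92
+4 pad (align 8)
@96: g [8B, align 8] → 104
size 104, align 8
112 − 104 = 8

8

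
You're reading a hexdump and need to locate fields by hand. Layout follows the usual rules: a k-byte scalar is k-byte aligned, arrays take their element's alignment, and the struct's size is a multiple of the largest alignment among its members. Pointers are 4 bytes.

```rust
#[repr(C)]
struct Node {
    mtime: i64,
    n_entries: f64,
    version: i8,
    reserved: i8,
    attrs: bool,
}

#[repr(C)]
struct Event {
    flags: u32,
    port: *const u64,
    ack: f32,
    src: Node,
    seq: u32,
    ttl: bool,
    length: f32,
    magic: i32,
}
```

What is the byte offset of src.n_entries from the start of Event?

Node: 0..8  mtime  (8B, 8-aligned); 8..16  n_entries  (8B, 8-aligned); 16..17  version  (1B, 1-aligned); 17..18  reserved  (1B, 1-aligned); 18..19  attrs  (1B, 1-aligned); 19..24  -- tail padding (5B); sizeof = 24, alignof = 8
0..4  flags  (4B, 4-aligned)
4..8  port  (4B, 4-aligned)
8..12  ack  (4B, 4-aligned)
12..16  -- padding (4B)
16..40  src  (24B, 8-aligned)
within Node: n_entries at 8
16 + 8 = 24

24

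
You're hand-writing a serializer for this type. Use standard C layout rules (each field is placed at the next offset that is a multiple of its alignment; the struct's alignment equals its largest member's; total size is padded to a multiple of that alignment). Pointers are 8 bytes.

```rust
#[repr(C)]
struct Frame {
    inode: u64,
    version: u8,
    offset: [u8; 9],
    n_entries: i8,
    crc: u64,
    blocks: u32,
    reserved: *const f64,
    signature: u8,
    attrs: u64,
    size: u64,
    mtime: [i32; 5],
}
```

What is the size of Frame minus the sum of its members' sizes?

@0: inode [8B, align 8] → 8
@8: version [1B, align 1] → 9
@9: offset [9B, align 1] → 18
@18: n_entries [1B, align 1] → 19
+5 pad (align 8)
@24: crc [8B, align 8] → 32
@32: blocks [4B, align 4] → 36
+4 pad (align 8)
@40: reserved [8B, align 8] → 48
@48: signature [1B, align 1] → 49
+7 pad (align 8)
@56: attrs [8B, align 8] → 64
@64: size [8B, align 8] → 72
@72: mtime [20B, align 4] → 92
+4 tail pad (align 8)
size 96, align 8
data bytes 76, size 96 → padding 20

20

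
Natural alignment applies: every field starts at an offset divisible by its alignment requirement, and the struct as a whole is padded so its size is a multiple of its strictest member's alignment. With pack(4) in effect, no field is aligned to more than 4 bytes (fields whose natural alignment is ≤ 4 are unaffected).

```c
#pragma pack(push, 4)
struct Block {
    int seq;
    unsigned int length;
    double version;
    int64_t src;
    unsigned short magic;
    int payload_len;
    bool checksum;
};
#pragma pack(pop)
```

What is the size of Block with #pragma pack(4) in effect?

seq at 0 (size 4, align 4) → ends 4
length at 4 (size 4, align 4) → ends 8
version at 8 (size 8, align 4) → ends 16
src at 16 (size 8, align 4) → ends 24
magic at 24 (size 2, align 2) → ends 26
pad 2 to align 4 for payload_len
payload_len at 28 (size 4, align 4) → ends 32
checksum at 32 (size 1, align 1) → ends 33
tail pad 3 to reach multiple of 4
total 36 bytes, alignment 4

36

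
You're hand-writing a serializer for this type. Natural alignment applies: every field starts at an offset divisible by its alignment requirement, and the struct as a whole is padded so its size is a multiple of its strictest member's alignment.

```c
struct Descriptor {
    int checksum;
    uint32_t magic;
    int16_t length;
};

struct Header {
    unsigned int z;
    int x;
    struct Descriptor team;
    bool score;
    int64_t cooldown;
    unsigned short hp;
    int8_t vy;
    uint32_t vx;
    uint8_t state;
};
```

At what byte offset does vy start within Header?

Descriptor: 0..4  checksum  (4B, 4-aligned); 4..8  magic  (4B, 4-aligned); 8..10  length  (2B, 2-aligned); 10..12  -- tail padding (2B); sizeof = 12, alignof = 4
0..4  z  (4B, 4-aligned)
4..8  x  (4B, 4-aligned)
8..20  team  (12B, 4-aligned)
20..21  score  (1B, 1-aligned)
21..24  -- padding (3B)
24..32  cooldown  (8B, 8-aligned)
32..34  hp  (2B, 2-aligned)
34..35  vy  (1B, 1-aligned)

34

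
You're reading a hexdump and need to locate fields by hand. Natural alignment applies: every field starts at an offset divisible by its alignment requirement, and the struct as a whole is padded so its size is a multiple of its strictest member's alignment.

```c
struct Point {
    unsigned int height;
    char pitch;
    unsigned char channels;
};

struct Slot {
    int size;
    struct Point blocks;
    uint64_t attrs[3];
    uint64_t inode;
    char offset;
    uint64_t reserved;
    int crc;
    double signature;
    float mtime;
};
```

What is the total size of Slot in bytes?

88 bytes

Point: height at 0 (size 4, align 4) → ends 4; pitch at 4 (size 1, align 1) → ends 5; channels at 5 (size 1, align 1) → ends 6; tail pad 2 to reach multiple of 4; total 8 bytes, alignment 4
size at 0 (size 4, align 4) → ends 4
blocks at 4 (size 8, align 4) → ends 12
pad 4 to align 8 for attrs
attrs at 16 (size 24, align 8) → ends 40
inode at 40 (size 8, align 8) → ends 48
offset at 48 (size 1, align 1) → ends 49
pad 7 to align 8 for reserved
reserved at 56 (size 8, align 8) → ends 64
crc at 64 (size 4, align 4) → ends 68
pad 4 to align 8 for signature
signature at 72 (size 8, align 8) → ends 80
mtime at 80 (size 4, align 4) → ends 84
tail pad 4 to reach multiple of 8
total 88 bytes, alignment 8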